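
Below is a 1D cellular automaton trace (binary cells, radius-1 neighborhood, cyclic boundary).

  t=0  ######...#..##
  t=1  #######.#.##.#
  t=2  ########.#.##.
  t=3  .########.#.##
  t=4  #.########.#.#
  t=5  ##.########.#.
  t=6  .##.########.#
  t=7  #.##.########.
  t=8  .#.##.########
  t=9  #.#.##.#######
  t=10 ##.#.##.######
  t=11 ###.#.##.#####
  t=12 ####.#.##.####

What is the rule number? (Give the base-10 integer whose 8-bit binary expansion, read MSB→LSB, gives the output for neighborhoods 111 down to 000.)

242

  ### -> #   bit 7 = 1  t=0,i=0
  ##. -> #   bit 6 = 1  t=0,i=5
  #.# -> #   bit 5 = 1  t=1,i=7
  #.. -> #   bit 4 = 1  t=0,i=6
  .## -> .   bit 3 = 0  t=0,i=12
  .#. -> .   bit 2 = 0  t=0,i=9
  ..# -> #   bit 1 = 1  t=0,i=8
  ... -> .   bit 0 = 0  t=0,i=7
  bits 11110010 = 242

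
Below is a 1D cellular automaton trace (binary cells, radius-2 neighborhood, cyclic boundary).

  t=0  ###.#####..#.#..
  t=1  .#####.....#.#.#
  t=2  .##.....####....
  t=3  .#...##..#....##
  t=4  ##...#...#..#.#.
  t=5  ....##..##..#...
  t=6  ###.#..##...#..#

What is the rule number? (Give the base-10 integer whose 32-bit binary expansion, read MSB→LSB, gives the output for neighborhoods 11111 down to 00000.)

748208247

  #####|.  b31=0 t=0,i=6
  ####.|.  b30=0 t=0,i=7
  ###.#|#  b29=1 t=0,i=2
  ###..|.  b28=0 t=0,i=8
  ##.##|#  b27=1 t=0,i=3
  ##.#.|#  b26=1 t=3,i=0
  ##..#|.  b25=0 t=0,i=9
  ##...|.  b24=0 t=1,i=6
  #.###|#  b23=1 t=0,i=4
  #.##.|.  b22=0 t=4,i=0
  #.#.#|.  b21=0 t=1,i=13
  #.#..|#  b20=1 t=0,i=13
  #..##|#  b19=1 t=0,i=15
  #..#.|.  b18=0 t=0,i=10
  #...#|.  b17=0 t=3,i=3
  #....|.  b16=0 t=1,i=7
  .####|#  b15=1 t=0,i=5
  .###.|#  b14=1 t=0,i=1
  .##.#|.  b13=0 t=3,i=15
  .##..|.  b12=0 t=2,i=2
  .#.##|.  b11=0 t=1,i=0
  .#.#.|.  b10=0 t=0,i=12
  .#..#|.  b9=0 t=0,i=14
  .#...|.  b8=0 t=3,i=2
  ..###|.  b7=0 t=0,i=0
  ..##.|#  b6=1 t=2,i=1
  ..#.#|#  b5=1 t=0,i=11
  ..#..|#  b4=1 t=3,i=9
  ...##|.  b3=0 t=2,i=0
  ...#.|#  b2=1 t=1,i=10
  ....#|#  b1=1 t=1,i=9
  .....|#  b0=1 t=1,i=8
  bits 00101100100110001100000001110111 = 748208247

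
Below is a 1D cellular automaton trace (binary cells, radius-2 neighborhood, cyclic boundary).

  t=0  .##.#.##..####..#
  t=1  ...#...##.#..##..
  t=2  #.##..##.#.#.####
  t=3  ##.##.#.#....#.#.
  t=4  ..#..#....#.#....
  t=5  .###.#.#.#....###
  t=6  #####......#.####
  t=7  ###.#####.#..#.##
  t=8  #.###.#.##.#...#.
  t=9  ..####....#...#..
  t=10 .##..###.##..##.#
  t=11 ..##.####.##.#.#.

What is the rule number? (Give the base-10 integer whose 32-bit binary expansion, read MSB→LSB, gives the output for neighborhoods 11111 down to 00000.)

3212923613

  nb #####: next=#  (t=2,i=15, bit31=1)
  nb ####.: next=.  (t=0,i=12, bit30=0)
  nb ###.#: next=#  (t=2,i=0, bit29=1)
  nb ###..: next=#  (t=0,i=13, bit28=1)
  nb ##.##: next=#  (t=2,i=1, bit27=1)
  nb ##.#.: next=#  (t=0,i=3, bit26=1)
  nb ##..#: next=#  (t=0,i=8, bit25=1)
  nb ##...: next=#  (t=1,i=15, bit24=1)
  nb #.###: next=#  (t=2,i=13, bit23=1)
  nb #.##.: next=.  (t=0,i=1, bit22=0)
  nb #.#.#: next=.  (t=0,i=4, bit21=0)
  nb #.#..: next=.  (t=1,i=10, bit20=0)
  nb #..##: next=.  (t=0,i=9, bit19=0)
  nb #..#.: next=.  (t=0,i=15, bit18=0)
  nb #...#: next=.  (t=1,i=5, bit17=0)
  nb #....: next=#  (t=1,i=16, bit16=1)
  nb .####: next=.  (t=0,i=11, bit15=0)
  nb .###.: next=#  (t=5,i=2, bit14=1)
  nb .##.#: next=.  (t=0,i=2, bit13=0)
  nb .##..: next=#  (t=0,i=7, bit12=1)
  nb .#.##: next=.  (t=0,i=0, bit11=0)
  nb .#.#.: next=.  (t=2,i=10, bit10=0)
  nb .#..#: next=#  (t=1,i=11, bit9=1)
  nb .#...: next=.  (t=1,i=4, bit8=0)
  nb ..###: next=#  (t=0,i=10, bit7=1)
  nb ..##.: next=#  (t=1,i=7, bit6=1)
  nb ..#.#: next=.  (t=0,i=16, bit5=0)
  nb ..#..: next=#  (t=1,i=3, bit4=1)
  nb ...##: next=#  (t=1,i=6, bit3=1)
  nb ...#.: next=#  (t=1,i=2, bit2=1)
  nb ....#: next=.  (t=1,i=1, bit1=0)
  nb .....: next=#  (t=1,i=0, bit0=1)
  bits 10111111100000010101001011011101 = 3212923613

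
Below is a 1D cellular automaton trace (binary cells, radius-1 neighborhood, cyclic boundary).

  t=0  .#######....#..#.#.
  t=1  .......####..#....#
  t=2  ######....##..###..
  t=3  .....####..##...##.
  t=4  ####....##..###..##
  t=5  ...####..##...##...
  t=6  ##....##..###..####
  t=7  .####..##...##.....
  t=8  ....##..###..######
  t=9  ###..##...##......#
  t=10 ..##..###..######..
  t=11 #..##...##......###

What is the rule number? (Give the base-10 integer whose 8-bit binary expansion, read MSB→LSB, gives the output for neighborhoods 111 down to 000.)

  nb ###: next=.  (t=0,i=2, bit7=0)
  nb ##.: next=#  (t=0,i=7, bit6=1)
  nb #.#: next=.  (t=0,i=16, bit5=0)
  nb #..: next=#  (t=0,i=8, bit4=1)
  nb .##: next=.  (t=0,i=1, bit3=0)
  nb .#.: next=.  (t=0,i=12, bit2=0)
  nb ..#: next=.  (t=0,i=0, bit1=0)
  nb ...: next=#  (t=0,i=9, bit0=1)
  bits 01010001 = 81

81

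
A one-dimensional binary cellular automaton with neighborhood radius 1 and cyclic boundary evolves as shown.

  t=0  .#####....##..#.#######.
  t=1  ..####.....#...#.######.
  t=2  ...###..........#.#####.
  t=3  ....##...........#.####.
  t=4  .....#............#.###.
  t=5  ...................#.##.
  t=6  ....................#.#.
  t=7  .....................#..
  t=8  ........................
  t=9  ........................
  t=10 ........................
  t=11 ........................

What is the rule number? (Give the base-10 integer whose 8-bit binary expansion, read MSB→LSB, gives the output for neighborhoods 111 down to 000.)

  ### -> #   bit 7 = 1  t=0,i=2
  ##. -> #   bit 6 = 1  t=0,i=5
  #.# -> #   bit 5 = 1  t=0,i=15
  #.. -> .   bit 4 = 0  t=0,i=6
  .## -> .   bit 3 = 0  t=0,i=1
  .#. -> .   bit 2 = 0  t=0,i=14
  ..# -> .   bit 1 = 0  t=0,i=0
  ... -> .   bit 0 = 0  t=0,i=7
  bits 11100000 = 224

224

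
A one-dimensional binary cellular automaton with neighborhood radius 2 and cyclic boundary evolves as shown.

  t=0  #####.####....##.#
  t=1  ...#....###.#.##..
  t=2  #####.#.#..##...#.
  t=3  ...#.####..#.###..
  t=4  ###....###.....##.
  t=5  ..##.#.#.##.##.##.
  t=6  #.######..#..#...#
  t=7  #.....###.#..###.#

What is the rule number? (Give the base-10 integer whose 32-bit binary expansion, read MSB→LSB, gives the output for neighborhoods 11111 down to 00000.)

  nb #####: next=.  (t=0,i=1, bit31=0)
  nb ####.: next=#  (t=0,i=3, bit30=1)
  nb ###.#: next=.  (t=0,i=4, bit29=0)
  nb ###..: next=#  (t=0,i=9, bit28=1)
  nb ##.##: next=.  (t=0,i=5, bit27=0)
  nb ##.#.: next=#  (t=1,i=11, bit26=1)
  nb ##..#: next=#  (t=3,i=9, bit25=1)
  nb ##...: next=#  (t=0,i=10, bit24=1)
  nb #.###: next=.  (t=0,i=6, bit23=0)
  nb #.##.: next=.  (t=1,i=14, bit22=0)
  nb #.#.#: next=#  (t=1,i=12, bit21=1)
  nb #.#..: next=#  (t=2,i=8, bit20=1)
  nb #..##: next=.  (t=2,i=10, bit19=0)
  nb #..#.: next=.  (t=3,i=10, bit18=0)
  nb #...#: next=#  (t=2,i=14, bit17=1)
  nb #....: next=.  (t=0,i=11, bit16=0)
  nb .####: next=.  (t=0,i=0, bit15=0)
  nb .###.: next=.  (t=1,i=9, bit14=0)
  nb .##.#: next=#  (t=0,i=15, bit13=1)
  nb .##..: next=.  (t=1,i=15, bit12=0)
  nb .#.##: next=.  (t=1,i=13, bit11=0)
  nb .#.#.: next=#  (t=2,i=7, bit10=1)
  nb .#..#: next=.  (t=2,i=9, bit9=0)
  nb .#...: next=#  (t=1,i=4, bit8=1)
  nb ..###: next=#  (t=1,i=8, bit7=1)
  nb ..##.: next=#  (t=0,i=14, bit6=1)
  nb ..#.#: next=.  (t=2,i=16, bit5=0)
  nb ..#..: next=#  (t=1,i=3, bit4=1)
  nb ...##: next=.  (t=0,i=13, bit3=0)
  nb ...#.: next=#  (t=1,i=2, bit2=1)
  nb ....#: next=#  (t=0,i=12, bit1=1)
  nb .....: next=#  (t=1,i=0, bit0=1)
  bits 01010111001100100010010111010111 = 1462904279

1462904279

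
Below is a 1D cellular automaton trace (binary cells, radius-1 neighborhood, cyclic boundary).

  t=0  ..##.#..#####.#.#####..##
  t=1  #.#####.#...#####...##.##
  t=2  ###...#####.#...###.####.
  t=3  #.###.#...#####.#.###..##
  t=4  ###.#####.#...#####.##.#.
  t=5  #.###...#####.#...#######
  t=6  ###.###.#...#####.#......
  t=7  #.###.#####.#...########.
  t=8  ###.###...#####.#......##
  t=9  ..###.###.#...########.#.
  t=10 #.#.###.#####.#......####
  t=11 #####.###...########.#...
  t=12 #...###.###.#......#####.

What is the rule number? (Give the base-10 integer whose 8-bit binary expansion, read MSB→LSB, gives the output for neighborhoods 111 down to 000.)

125

  [7] ### => .  t=0,i=9
  [6] ##. => #  t=0,i=3
  [5] #.# => #  t=0,i=4
  [4] #.. => #  t=0,i=0
  [3] .## => #  t=0,i=2
  [2] .#. => #  t=0,i=5
  [1] ..# => .  t=0,i=1
  [0] ... => #  t=1,i=10
  bits 01111101 = 125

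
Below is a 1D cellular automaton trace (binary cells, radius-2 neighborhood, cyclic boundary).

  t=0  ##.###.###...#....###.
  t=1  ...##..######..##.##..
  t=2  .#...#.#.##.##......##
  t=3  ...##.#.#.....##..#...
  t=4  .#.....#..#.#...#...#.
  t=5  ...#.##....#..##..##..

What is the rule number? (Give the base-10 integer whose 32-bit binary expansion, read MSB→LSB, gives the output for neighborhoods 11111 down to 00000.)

2474855558

  [31] ##### => #  t=1,i=9
  [30] ####. => .  t=1,i=11
  [29] ###.# => .  t=0,i=5
  [28] ###.. => #  t=0,i=9
  [27] ##.## => .  t=0,i=2
  [26] ##.#. => .  t=2,i=0
  [25] ##..# => #  t=1,i=5
  [24] ##... => #  t=0,i=10
  [23] #.### => #  t=0,i=3
  [22] #.##. => .  t=0,i=0
  [21] #.#.# => .  t=2,i=7
  [20] #.#.. => .  t=2,i=1
  [19] #..## => .  t=1,i=6
  [18] #..#. => .  t=3,i=17
  [17] #...# => #  t=0,i=11
  [16] #.... => #  t=0,i=15
  [15] .#### => .  t=1,i=8
  [14] .###. => #  t=0,i=4
  [13] .##.# => .  t=0,i=1
  [12] .##.. => .  t=1,i=4
  [11] .#.## => #  t=2,i=8
  [10] .#.#. => #  t=2,i=6
  [9] .#..# => .  t=4,i=8
  [8] .#... => .  t=0,i=14
  [7] ..### => #  t=0,i=18
  [6] ..##. => .  t=1,i=3
  [5] ..#.# => .  t=2,i=5
  [4] ..#.. => .  t=0,i=13
  [3] ...## => .  t=0,i=17
  [2] ...#. => #  t=0,i=12
  [1] ....# => #  t=0,i=16
  [0] ..... => .  t=1,i=0
  bits 10010011100000110100110010000110 = 2474855558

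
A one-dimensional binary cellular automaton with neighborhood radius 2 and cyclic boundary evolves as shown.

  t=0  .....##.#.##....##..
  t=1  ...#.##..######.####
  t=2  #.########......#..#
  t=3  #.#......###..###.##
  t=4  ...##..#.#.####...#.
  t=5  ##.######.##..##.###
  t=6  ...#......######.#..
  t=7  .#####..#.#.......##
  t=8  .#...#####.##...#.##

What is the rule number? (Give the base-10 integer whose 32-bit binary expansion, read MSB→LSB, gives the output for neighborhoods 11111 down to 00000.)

  [31] ##### => .  t=1,i=11
  [30] ####. => .  t=1,i=13
  [29] ###.# => .  t=1,i=14
  [28] ###.. => #  t=1,i=19
  [27] ##.## => .  t=1,i=15
  [26] ##.#. => .  t=0,i=7
  [25] ##..# => #  t=1,i=7
  [24] ##... => #  t=0,i=12
  [23] #.### => #  t=1,i=16
  [22] #.##. => #  t=0,i=10
  [21] #.#.# => .  t=0,i=8
  [20] #.#.. => .  t=3,i=2
  [19] #..## => #  t=1,i=8
  [18] #..#. => #  t=4,i=6
  [17] #...# => .  t=1,i=1
  [16] #.... => #  t=0,i=13
  [15] .#### => .  t=1,i=10
  [14] .###. => .  t=3,i=10
  [13] .##.# => #  t=0,i=6
  [12] .##.. => #  t=0,i=11
  [11] .#.## => #  t=0,i=9
  [10] .#.#. => #  t=4,i=8
  [9] .#..# => .  t=2,i=17
  [8] .#... => #  t=3,i=3
  [7] ..### => #  t=1,i=9
  [6] ..##. => #  t=0,i=5
  [5] ..#.# => #  t=1,i=3
  [4] ..#.. => #  t=2,i=16
  [3] ...## => .  t=0,i=4
  [2] ...#. => #  t=1,i=2
  [1] ....# => #  t=0,i=3
  [0] ..... => .  t=0,i=0
  bits 00010011110011010011110111110110 = 332217846

332217846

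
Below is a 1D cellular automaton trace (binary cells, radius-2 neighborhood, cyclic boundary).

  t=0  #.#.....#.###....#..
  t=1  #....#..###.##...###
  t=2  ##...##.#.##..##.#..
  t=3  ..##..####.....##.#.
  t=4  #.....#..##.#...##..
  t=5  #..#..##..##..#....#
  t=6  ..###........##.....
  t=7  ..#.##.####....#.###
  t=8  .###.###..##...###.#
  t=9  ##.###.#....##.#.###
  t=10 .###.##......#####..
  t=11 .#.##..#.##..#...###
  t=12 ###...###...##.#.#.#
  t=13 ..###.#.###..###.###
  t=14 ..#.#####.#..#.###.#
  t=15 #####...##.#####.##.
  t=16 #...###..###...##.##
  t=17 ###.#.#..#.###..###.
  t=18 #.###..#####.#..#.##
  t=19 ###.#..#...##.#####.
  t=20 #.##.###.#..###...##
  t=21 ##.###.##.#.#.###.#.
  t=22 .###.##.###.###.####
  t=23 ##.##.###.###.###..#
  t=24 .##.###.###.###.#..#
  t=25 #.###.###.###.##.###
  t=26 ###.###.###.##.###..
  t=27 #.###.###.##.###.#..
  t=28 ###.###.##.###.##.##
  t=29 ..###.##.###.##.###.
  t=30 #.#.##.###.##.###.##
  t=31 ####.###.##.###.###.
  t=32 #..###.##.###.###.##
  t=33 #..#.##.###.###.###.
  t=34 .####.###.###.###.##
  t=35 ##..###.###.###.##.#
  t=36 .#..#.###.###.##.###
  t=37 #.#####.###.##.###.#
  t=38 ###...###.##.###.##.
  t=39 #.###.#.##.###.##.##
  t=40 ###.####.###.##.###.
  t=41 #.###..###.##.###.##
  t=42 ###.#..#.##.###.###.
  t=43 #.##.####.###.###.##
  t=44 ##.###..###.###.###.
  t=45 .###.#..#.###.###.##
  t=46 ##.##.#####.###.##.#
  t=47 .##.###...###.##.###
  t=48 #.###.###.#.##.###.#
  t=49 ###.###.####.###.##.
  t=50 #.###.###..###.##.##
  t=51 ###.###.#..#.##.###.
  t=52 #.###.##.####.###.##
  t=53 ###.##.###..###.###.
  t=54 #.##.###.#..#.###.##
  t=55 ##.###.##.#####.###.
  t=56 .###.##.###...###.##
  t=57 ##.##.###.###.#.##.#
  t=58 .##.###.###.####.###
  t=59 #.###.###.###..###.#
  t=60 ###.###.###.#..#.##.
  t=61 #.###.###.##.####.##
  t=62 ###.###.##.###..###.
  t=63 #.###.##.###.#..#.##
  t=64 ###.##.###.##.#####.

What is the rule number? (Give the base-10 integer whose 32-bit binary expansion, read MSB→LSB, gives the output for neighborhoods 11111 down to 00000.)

1034300081

  #####|.  b31=0 t=9,i=19
  ####.|.  b30=0 t=1,i=19
  ###.#|#  b29=1 t=1,i=10
  ###..|#  b28=1 t=0,i=12
  ##.##|#  b27=1 t=1,i=11
  ##.#.|#  b26=1 t=2,i=7
  ##..#|.  b25=0 t=2,i=12
  ##...|#  b24=1 t=0,i=13
  #.###|#  b23=1 t=0,i=10
  #.##.|.  b22=0 t=1,i=12
  #.#.#|#  b21=1 t=2,i=8
  #.#..|.  b20=0 t=0,i=2
  #..##|.  b19=0 t=1,i=7
  #..#.|#  b18=1 t=0,i=19
  #...#|#  b17=1 t=1,i=15
  #....|.  b16=0 t=0,i=4
  .####|.  b15=0 t=1,i=18
  .###.|.  b14=0 t=0,i=11
  .##.#|#  b13=1 t=2,i=6
  .##..|.  b12=0 t=1,i=13
  .#.##|#  b11=1 t=0,i=9
  .#.#.|.  b10=0 t=0,i=1
  .#..#|#  b9=1 t=0,i=18
  .#...|.  b8=0 t=0,i=3
  ..###|#  b7=1 t=1,i=8
  ..##.|.  b6=0 t=2,i=0
  ..#.#|#  b5=1 t=0,i=0
  ..#..|#  b4=1 t=0,i=17
  ...##|.  b3=0 t=1,i=16
  ...#.|.  b2=0 t=0,i=7
  ....#|.  b1=0 t=0,i=6
  .....|#  b0=1 t=0,i=5
  bits 00111101101001100010101010110001 = 1034300081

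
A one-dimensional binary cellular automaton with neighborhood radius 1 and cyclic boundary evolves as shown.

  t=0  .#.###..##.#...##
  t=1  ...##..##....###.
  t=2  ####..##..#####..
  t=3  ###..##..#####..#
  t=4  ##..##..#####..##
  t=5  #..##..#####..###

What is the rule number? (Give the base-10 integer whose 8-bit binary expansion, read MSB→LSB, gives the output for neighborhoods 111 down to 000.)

139

  ###|#  b7=1 t=0,i=4
  ##.|.  b6=0 t=0,i=5
  #.#|.  b5=0 t=0,i=0
  #..|.  b4=0 t=0,i=6
  .##|#  b3=1 t=0,i=3
  .#.|.  b2=0 t=0,i=1
  ..#|#  b1=1 t=0,i=7
  ...|#  b0=1 t=0,i=13
  bits 10001011 = 139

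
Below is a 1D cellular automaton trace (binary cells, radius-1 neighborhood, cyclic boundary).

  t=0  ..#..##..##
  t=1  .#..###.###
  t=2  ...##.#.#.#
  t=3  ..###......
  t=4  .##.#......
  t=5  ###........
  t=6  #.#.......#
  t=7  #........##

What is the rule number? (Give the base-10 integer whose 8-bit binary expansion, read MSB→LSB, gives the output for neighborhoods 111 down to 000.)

74

  nb ###: next=.  (t=1,i=5, bit7=0)
  nb ##.: next=#  (t=0,i=6, bit6=1)
  nb #.#: next=.  (t=1,i=0, bit5=0)
  nb #..: next=.  (t=0,i=0, bit4=0)
  nb .##: next=#  (t=0,i=5, bit3=1)
  nb .#.: next=.  (t=0,i=2, bit2=0)
  nb ..#: next=#  (t=0,i=1, bit1=1)
  nb ...: next=.  (t=2,i=1, bit0=0)
  bits 01001010 = 74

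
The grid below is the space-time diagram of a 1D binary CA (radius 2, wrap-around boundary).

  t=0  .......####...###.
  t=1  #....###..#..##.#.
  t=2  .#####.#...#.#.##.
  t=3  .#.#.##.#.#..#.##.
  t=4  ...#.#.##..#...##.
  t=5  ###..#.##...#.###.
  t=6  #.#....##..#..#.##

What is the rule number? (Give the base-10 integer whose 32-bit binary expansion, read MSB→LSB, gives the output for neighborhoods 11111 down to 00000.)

3168867278

  nb #####: next=#  (t=2,i=3, bit31=1)
  nb ####.: next=.  (t=0,i=9, bit30=0)
  nb ###.#: next=#  (t=2,i=5, bit29=1)
  nb ###..: next=#  (t=0,i=10, bit28=1)
  nb ##.##: next=#  (t=5,i=17, bit27=1)
  nb ##.#.: next=#  (t=1,i=15, bit26=1)
  nb ##..#: next=.  (t=1,i=8, bit25=0)
  nb ##...: next=.  (t=0,i=11, bit24=0)
  nb #.###: next=#  (t=5,i=0, bit23=1)
  nb #.##.: next=#  (t=2,i=15, bit22=1)
  nb #.#.#: next=#  (t=1,i=16, bit21=1)
  nb #.#..: next=.  (t=1,i=0, bit20=0)
  nb #..##: next=.  (t=1,i=12, bit19=0)
  nb #..#.: next=.  (t=1,i=9, bit18=0)
  nb #...#: next=.  (t=0,i=12, bit17=0)
  nb #....: next=#  (t=0,i=0, bit16=1)
  nb .####: next=.  (t=0,i=8, bit15=0)
  nb .###.: next=.  (t=0,i=15, bit14=0)
  nb .##.#: next=.  (t=1,i=14, bit13=0)
  nb .##..: next=#  (t=2,i=16, bit12=1)
  nb .#.##: next=.  (t=2,i=14, bit11=0)
  nb .#.#.: next=.  (t=1,i=17, bit10=0)
  nb .#..#: next=#  (t=1,i=11, bit9=1)
  nb .#...: next=#  (t=1,i=1, bit8=1)
  nb ..###: next=#  (t=0,i=7, bit7=1)
  nb ..##.: next=#  (t=1,i=13, bit6=1)
  nb ..#.#: next=.  (t=2,i=11, bit5=0)
  nb ..#..: next=.  (t=1,i=10, bit4=0)
  nb ...##: next=#  (t=0,i=6, bit3=1)
  nb ...#.: next=#  (t=2,i=10, bit2=1)
  nb ....#: next=#  (t=0,i=5, bit1=1)
  nb .....: next=.  (t=0,i=1, bit0=0)
  bits 10111100111000010001001111001110 = 3168867278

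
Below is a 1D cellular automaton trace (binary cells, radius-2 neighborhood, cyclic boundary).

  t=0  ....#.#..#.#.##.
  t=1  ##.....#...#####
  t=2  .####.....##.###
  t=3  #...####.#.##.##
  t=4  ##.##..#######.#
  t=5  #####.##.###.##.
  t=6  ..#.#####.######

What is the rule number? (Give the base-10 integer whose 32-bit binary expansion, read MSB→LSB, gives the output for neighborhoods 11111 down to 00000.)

3177806473

  nb #####: next=#  (t=1,i=13, bit31=1)
  nb ####.: next=.  (t=1,i=0, bit30=0)
  nb ###.#: next=#  (t=2,i=15, bit29=1)
  nb ###..: next=#  (t=1,i=1, bit28=1)
  nb ##.##: next=#  (t=2,i=0, bit27=1)
  nb ##.#.: next=#  (t=3,i=8, bit26=1)
  nb ##..#: next=.  (t=4,i=5, bit25=0)
  nb ##...: next=#  (t=0,i=15, bit24=1)
  nb #.###: next=.  (t=2,i=1, bit23=0)
  nb #.##.: next=#  (t=0,i=13, bit22=1)
  nb #.#.#: next=#  (t=0,i=11, bit21=1)
  nb #.#..: next=.  (t=0,i=6, bit20=0)
  nb #..##: next=#  (t=4,i=6, bit19=1)
  nb #..#.: next=.  (t=0,i=8, bit18=0)
  nb #...#: next=.  (t=1,i=9, bit17=0)
  nb #....: next=#  (t=0,i=0, bit16=1)
  nb .####: next=.  (t=1,i=12, bit15=0)
  nb .###.: next=#  (t=2,i=14, bit14=1)
  nb .##.#: next=#  (t=2,i=11, bit13=1)
  nb .##..: next=#  (t=0,i=14, bit12=1)
  nb .#.##: next=#  (t=0,i=12, bit11=1)
  nb .#.#.: next=.  (t=0,i=5, bit10=0)
  nb .#..#: next=#  (t=0,i=7, bit9=1)
  nb .#...: next=.  (t=1,i=8, bit8=0)
  nb ..###: next=#  (t=1,i=11, bit7=1)
  nb ..##.: next=.  (t=2,i=10, bit6=0)
  nb ..#.#: next=.  (t=0,i=4, bit5=0)
  nb ..#..: next=.  (t=1,i=7, bit4=0)
  nb ...##: next=#  (t=1,i=10, bit3=1)
  nb ...#.: next=.  (t=0,i=3, bit2=0)
  nb ....#: next=.  (t=0,i=2, bit1=0)
  nb .....: next=#  (t=0,i=1, bit0=1)
  bits 10111101011010010111101010001001 = 3177806473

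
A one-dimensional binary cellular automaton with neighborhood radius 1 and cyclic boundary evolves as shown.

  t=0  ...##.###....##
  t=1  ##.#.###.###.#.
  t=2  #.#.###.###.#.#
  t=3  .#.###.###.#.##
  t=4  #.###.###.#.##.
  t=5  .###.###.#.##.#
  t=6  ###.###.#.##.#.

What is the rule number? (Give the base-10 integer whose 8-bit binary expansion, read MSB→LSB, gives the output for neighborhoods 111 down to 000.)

185

  nb ###: next=#  (t=0,i=7, bit7=1)
  nb ##.: next=.  (t=0,i=4, bit6=0)
  nb #.#: next=#  (t=0,i=5, bit5=1)
  nb #..: next=#  (t=0,i=0, bit4=1)
  nb .##: next=#  (t=0,i=3, bit3=1)
  nb .#.: next=.  (t=1,i=3, bit2=0)
  nb ..#: next=.  (t=0,i=2, bit1=0)
  nb ...: next=#  (t=0,i=1, bit0=1)
  bits 10111001 = 185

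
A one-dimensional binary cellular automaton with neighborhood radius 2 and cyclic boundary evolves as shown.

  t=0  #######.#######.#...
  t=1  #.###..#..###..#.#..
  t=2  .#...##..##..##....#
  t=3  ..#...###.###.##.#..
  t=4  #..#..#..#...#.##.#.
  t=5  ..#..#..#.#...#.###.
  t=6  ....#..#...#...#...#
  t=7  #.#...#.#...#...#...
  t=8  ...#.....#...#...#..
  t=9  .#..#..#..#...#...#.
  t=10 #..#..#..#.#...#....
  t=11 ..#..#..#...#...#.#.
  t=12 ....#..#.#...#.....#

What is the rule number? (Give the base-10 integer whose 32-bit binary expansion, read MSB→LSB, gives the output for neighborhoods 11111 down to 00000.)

  ##### -> #   bit 31 = 1  t=0,i=2
  ####. -> .   bit 30 = 0  t=0,i=5
  ###.# -> .   bit 29 = 0  t=0,i=6
  ###.. -> .   bit 28 = 0  t=1,i=4
  ##.## -> #   bit 27 = 1  t=0,i=7
  ##.#. -> #   bit 26 = 1  t=0,i=15
  ##..# -> #   bit 25 = 1  t=1,i=5
  ##... -> #   bit 24 = 1  t=2,i=15
  #.### -> .   bit 23 = 0  t=0,i=8
  #.##. -> .   bit 22 = 0  t=3,i=14
  #.#.# -> #   bit 21 = 1  t=4,i=18
  #.#.. -> .   bit 20 = 0  t=0,i=16
  #..## -> #   bit 19 = 1  t=1,i=9
  #..#. -> #   bit 18 = 1  t=1,i=6
  #...# -> .   bit 17 = 0  t=0,i=18
  #.... -> .   bit 16 = 0  t=2,i=16
  .#### -> .   bit 15 = 0  t=0,i=1
  .###. -> .   bit 14 = 0  t=1,i=3
  .##.# -> #   bit 13 = 1  t=3,i=15
  .##.. -> #   bit 12 = 1  t=2,i=6
  .#.## -> #   bit 11 = 1  t=1,i=1
  .#.#. -> .   bit 10 = 0  t=1,i=16
  .#..# -> .   bit 9 = 0  t=1,i=8
  .#... -> #   bit 8 = 1  t=0,i=17
  ..### -> #   bit 7 = 1  t=0,i=0
  ..##. -> .   bit 6 = 0  t=2,i=5
  ..#.# -> .   bit 5 = 0  t=1,i=0
  ..#.. -> .   bit 4 = 0  t=1,i=7
  ...## -> .   bit 3 = 0  t=0,i=19
  ...#. -> .   bit 2 = 0  t=2,i=18
  ....# -> #   bit 1 = 1  t=2,i=17
  ..... -> .   bit 0 = 0  t=8,i=0
  bits 10001111001011000011100110000010 = 2402040194

2402040194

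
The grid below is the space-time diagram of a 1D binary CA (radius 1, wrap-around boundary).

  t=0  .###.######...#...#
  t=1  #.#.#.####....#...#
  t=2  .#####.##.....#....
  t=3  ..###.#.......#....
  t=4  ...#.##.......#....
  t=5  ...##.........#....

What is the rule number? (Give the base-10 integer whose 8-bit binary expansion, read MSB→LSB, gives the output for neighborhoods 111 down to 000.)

  [7] ### => #  t=0,i=2
  [6] ##. => .  t=0,i=3
  [5] #.# => #  t=0,i=0
  [4] #.. => .  t=0,i=11
  [3] .## => .  t=0,i=1
  [2] .#. => #  t=0,i=14
  [1] ..# => .  t=0,i=13
  [0] ... => .  t=0,i=12
  bits 10100100 = 164

164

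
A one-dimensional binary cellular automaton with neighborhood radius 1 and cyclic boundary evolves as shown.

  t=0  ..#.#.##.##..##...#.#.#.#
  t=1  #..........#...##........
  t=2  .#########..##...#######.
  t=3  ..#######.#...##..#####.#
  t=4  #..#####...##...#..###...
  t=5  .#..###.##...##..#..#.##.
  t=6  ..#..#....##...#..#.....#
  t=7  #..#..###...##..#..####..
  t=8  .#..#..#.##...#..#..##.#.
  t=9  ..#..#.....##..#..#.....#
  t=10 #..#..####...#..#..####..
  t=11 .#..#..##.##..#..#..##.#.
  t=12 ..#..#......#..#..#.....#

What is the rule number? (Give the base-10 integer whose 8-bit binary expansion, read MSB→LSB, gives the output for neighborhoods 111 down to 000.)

  nb ###: next=#  (t=2,i=2, bit7=1)
  nb ##.: next=.  (t=0,i=7, bit6=0)
  nb #.#: next=.  (t=0,i=3, bit5=0)
  nb #..: next=#  (t=0,i=0, bit4=1)
  nb .##: next=.  (t=0,i=6, bit3=0)
  nb .#.: next=.  (t=0,i=2, bit2=0)
  nb ..#: next=.  (t=0,i=1, bit1=0)
  nb ...: next=#  (t=0,i=16, bit0=1)
  bits 10010001 = 145

145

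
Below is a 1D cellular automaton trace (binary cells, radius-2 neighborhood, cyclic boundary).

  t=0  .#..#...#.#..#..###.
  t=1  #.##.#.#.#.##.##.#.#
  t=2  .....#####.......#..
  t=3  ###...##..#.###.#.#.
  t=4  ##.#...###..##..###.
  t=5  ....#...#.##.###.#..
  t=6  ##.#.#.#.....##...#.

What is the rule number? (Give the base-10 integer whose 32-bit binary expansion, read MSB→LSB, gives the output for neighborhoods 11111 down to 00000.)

  nb #####: next=#  (t=2,i=7, bit31=1)
  nb ####.: next=.  (t=2,i=8, bit30=0)
  nb ###.#: next=.  (t=3,i=14, bit29=0)
  nb ###..: next=.  (t=0,i=18, bit28=0)
  nb ##.##: next=.  (t=1,i=1, bit27=0)
  nb ##.#.: next=.  (t=1,i=4, bit26=0)
  nb ##..#: next=#  (t=0,i=19, bit25=1)
  nb ##...: next=#  (t=2,i=10, bit24=1)
  nb #.###: next=#  (t=3,i=0, bit23=1)
  nb #.##.: next=.  (t=1,i=2, bit22=0)
  nb #.#.#: next=#  (t=1,i=5, bit21=1)
  nb #.#..: next=.  (t=0,i=10, bit20=0)
  nb #..##: next=#  (t=0,i=15, bit19=1)
  nb #..#.: next=#  (t=0,i=0, bit18=1)
  nb #...#: next=.  (t=0,i=6, bit17=0)
  nb #....: next=.  (t=2,i=11, bit16=0)
  nb .####: next=#  (t=2,i=6, bit15=1)
  nb .###.: next=#  (t=0,i=17, bit14=1)
  nb .##.#: next=.  (t=1,i=0, bit13=0)
  nb .##..: next=#  (t=3,i=7, bit12=1)
  nb .#.##: next=.  (t=1,i=10, bit11=0)
  nb .#.#.: next=#  (t=0,i=9, bit10=1)
  nb .#..#: next=#  (t=0,i=2, bit9=1)
  nb .#...: next=#  (t=0,i=5, bit8=1)
  nb ..###: next=.  (t=0,i=16, bit7=0)
  nb ..##.: next=.  (t=3,i=6, bit6=0)
  nb ..#.#: next=.  (t=0,i=8, bit5=0)
  nb ..#..: next=.  (t=0,i=1, bit4=0)
  nb ...##: next=.  (t=2,i=4, bit3=0)
  nb ...#.: next=#  (t=0,i=7, bit2=1)
  nb ....#: next=.  (t=2,i=3, bit1=0)
  nb .....: next=#  (t=2,i=0, bit0=1)
  bits 10000011101011001101011100000101 = 2209142533

2209142533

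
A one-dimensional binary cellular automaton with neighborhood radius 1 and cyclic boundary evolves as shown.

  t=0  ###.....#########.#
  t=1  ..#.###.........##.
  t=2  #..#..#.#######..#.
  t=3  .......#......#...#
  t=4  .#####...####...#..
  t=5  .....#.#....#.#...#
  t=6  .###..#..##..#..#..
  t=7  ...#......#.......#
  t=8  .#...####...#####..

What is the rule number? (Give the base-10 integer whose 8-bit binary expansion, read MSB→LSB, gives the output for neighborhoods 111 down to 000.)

97

  ### -> .   bit 7 = 0  t=0,i=0
  ##. -> #   bit 6 = 1  t=0,i=2
  #.# -> #   bit 5 = 1  t=0,i=17
  #.. -> .   bit 4 = 0  t=0,i=3
  .## -> .   bit 3 = 0  t=0,i=8
  .#. -> .   bit 2 = 0  t=1,i=2
  ..# -> .   bit 1 = 0  t=0,i=7
  ... -> #   bit 0 = 1  t=0,i=4
  bits 01100001 = 97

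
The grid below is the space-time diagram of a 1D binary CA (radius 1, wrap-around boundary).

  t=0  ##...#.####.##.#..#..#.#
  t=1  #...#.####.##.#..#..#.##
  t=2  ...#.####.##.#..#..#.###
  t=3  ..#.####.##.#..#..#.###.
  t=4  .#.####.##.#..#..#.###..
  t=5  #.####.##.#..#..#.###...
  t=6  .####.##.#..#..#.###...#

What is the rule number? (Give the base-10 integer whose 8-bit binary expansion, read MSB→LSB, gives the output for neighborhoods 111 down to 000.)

  ###|#  b7=1 t=0,i=0
  ##.|.  b6=0 t=0,i=1
  #.#|#  b5=1 t=0,i=6
  #..|.  b4=0 t=0,i=2
  .##|#  b3=1 t=0,i=7
  .#.|.  b2=0 t=0,i=5
  ..#|#  b1=1 t=0,i=4
  ...|.  b0=0 t=0,i=3
  bits 10101010 = 170

170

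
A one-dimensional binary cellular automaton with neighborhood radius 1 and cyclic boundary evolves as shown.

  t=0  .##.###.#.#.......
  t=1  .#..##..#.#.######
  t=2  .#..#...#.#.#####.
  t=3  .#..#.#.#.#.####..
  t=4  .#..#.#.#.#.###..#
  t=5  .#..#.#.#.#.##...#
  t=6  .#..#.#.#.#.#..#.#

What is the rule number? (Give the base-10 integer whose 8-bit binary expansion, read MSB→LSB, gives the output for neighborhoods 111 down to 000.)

141

  nb ###: next=#  (t=0,i=5, bit7=1)
  nb ##.: next=.  (t=0,i=2, bit6=0)
  nb #.#: next=.  (t=0,i=3, bit5=0)
  nb #..: next=.  (t=0,i=11, bit4=0)
  nb .##: next=#  (t=0,i=1, bit3=1)
  nb .#.: next=#  (t=0,i=8, bit2=1)
  nb ..#: next=.  (t=0,i=0, bit1=0)
  nb ...: next=#  (t=0,i=12, bit0=1)
  bits 10001101 = 141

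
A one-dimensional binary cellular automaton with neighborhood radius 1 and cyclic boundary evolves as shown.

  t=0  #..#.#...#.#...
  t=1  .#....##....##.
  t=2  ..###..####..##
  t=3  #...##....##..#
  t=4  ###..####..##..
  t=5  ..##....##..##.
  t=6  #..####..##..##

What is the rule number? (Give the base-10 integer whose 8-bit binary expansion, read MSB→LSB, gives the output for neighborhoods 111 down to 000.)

81

  ###|.  b7=0 t=2,i=3
  ##.|#  b6=1 t=1,i=7
  #.#|.  b5=0 t=0,i=4
  #..|#  b4=1 t=0,i=1
  .##|.  b3=0 t=1,i=6
  .#.|.  b2=0 t=0,i=0
  ..#|.  b1=0 t=0,i=2
  ...|#  b0=1 t=0,i=7
  bits 01010001 = 81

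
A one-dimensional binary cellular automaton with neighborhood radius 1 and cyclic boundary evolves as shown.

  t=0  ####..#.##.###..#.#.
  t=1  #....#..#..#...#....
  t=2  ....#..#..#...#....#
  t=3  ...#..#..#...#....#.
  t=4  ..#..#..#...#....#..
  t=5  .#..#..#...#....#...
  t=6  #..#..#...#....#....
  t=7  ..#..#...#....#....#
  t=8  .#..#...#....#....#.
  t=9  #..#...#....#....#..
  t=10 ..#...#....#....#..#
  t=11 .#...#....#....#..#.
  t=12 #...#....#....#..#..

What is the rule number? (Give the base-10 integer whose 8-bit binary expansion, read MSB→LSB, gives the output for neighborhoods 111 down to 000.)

10

  nb ###: next=.  (t=0,i=1, bit7=0)
  nb ##.: next=.  (t=0,i=3, bit6=0)
  nb #.#: next=.  (t=0,i=7, bit5=0)
  nb #..: next=.  (t=0,i=4, bit4=0)
  nb .##: next=#  (t=0,i=0, bit3=1)
  nb .#.: next=.  (t=0,i=6, bit2=0)
  nb ..#: next=#  (t=0,i=5, bit1=1)
  nb ...: next=.  (t=1,i=2, bit0=0)
  bits 00001010 = 10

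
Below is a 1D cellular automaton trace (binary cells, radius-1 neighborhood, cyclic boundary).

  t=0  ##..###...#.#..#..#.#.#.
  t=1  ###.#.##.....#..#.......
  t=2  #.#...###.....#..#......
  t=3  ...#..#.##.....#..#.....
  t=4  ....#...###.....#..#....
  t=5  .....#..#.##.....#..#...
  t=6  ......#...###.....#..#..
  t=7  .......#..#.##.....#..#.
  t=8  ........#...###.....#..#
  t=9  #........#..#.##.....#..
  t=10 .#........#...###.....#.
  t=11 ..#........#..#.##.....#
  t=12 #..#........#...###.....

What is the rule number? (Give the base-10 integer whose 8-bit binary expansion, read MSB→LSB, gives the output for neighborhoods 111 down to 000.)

  [7] ### => .  t=0,i=5
  [6] ##. => #  t=0,i=1
  [5] #.# => .  t=0,i=11
  [4] #.. => #  t=0,i=2
  [3] .## => #  t=0,i=0
  [2] .#. => .  t=0,i=10
  [1] ..# => .  t=0,i=3
  [0] ... => .  t=0,i=8
  bits 01011000 = 88

88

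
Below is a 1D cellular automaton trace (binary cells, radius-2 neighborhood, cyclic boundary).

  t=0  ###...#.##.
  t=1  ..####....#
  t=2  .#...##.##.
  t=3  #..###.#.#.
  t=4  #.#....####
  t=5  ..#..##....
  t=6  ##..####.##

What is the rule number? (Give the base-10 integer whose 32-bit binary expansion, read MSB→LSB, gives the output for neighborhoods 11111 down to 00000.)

423498831

  #####|.  b31=0 t=4,i=9
  ####.|.  b30=0 t=1,i=4
  ###.#|.  b29=0 t=3,i=5
  ###..|#  b28=1 t=0,i=2
  ##.##|#  b27=1 t=0,i=10
  ##.#.|.  b26=0 t=3,i=6
  ##..#|.  b25=0 t=2,i=10
  ##...|#  b24=1 t=0,i=3
  #.###|.  b23=0 t=0,i=0
  #.##.|.  b22=0 t=0,i=8
  #.#.#|#  b21=1 t=3,i=7
  #.#..|#  b20=1 t=3,i=0
  #..##|#  b19=1 t=1,i=1
  #..#.|#  b18=1 t=2,i=0
  #...#|#  b17=1 t=0,i=4
  #....|.  b16=0 t=1,i=7
  .####|.  b15=0 t=1,i=3
  .###.|.  b14=0 t=0,i=1
  .##.#|.  b13=0 t=0,i=9
  .##..|#  b12=1 t=2,i=9
  .#.##|.  b11=0 t=0,i=7
  .#.#.|#  b10=1 t=3,i=8
  .#..#|.  b9=0 t=1,i=0
  .#...|.  b8=0 t=2,i=2
  ..###|.  b7=0 t=1,i=2
  ..##.|#  b6=1 t=2,i=5
  ..#.#|.  b5=0 t=0,i=6
  ..#..|.  b4=0 t=1,i=10
  ...##|#  b3=1 t=2,i=4
  ...#.|#  b2=1 t=0,i=5
  ....#|#  b1=1 t=1,i=8
  .....|#  b0=1 t=5,i=9
  bits 00011001001111100001010001001111 = 423498831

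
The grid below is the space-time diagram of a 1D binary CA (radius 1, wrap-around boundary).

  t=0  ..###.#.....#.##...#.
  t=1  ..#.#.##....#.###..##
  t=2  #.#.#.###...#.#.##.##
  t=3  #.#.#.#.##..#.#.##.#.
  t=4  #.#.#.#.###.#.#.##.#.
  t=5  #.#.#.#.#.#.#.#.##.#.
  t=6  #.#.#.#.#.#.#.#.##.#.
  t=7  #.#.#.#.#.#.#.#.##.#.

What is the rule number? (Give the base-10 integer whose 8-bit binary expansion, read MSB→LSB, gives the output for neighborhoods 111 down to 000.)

92

  nb ###: next=.  (t=0,i=3, bit7=0)
  nb ##.: next=#  (t=0,i=4, bit6=1)
  nb #.#: next=.  (t=0,i=5, bit5=0)
  nb #..: next=#  (t=0,i=7, bit4=1)
  nb .##: next=#  (t=0,i=2, bit3=1)
  nb .#.: next=#  (t=0,i=6, bit2=1)
  nb ..#: next=.  (t=0,i=1, bit1=0)
  nb ...: next=.  (t=0,i=0, bit0=0)
  bits 01011100 = 92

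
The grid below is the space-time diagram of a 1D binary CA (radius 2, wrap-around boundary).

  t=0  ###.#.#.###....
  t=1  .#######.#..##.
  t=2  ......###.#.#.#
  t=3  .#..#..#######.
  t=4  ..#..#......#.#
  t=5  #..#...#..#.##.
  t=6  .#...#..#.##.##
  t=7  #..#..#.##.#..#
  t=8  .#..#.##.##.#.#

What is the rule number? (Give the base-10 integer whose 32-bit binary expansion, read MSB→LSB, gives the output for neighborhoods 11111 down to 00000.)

  nb #####: next=.  (t=1,i=3, bit31=0)
  nb ####.: next=#  (t=1,i=6, bit30=1)
  nb ###.#: next=#  (t=0,i=2, bit29=1)
  nb ###..: next=.  (t=0,i=10, bit28=0)
  nb ##.##: next=.  (t=6,i=12, bit27=0)
  nb ##.#.: next=#  (t=0,i=3, bit26=1)
  nb ##..#: next=#  (t=1,i=14, bit25=1)
  nb ##...: next=.  (t=0,i=11, bit24=0)
  nb #.###: next=.  (t=0,i=8, bit23=0)
  nb #.##.: next=.  (t=5,i=12, bit22=0)
  nb #.#.#: next=#  (t=0,i=4, bit21=1)
  nb #.#..: next=.  (t=1,i=9, bit20=0)
  nb #..##: next=.  (t=1,i=0, bit19=0)
  nb #..#.: next=.  (t=3,i=0, bit18=0)
  nb #...#: next=#  (t=5,i=5, bit17=1)
  nb #....: next=#  (t=0,i=12, bit16=1)
  nb .####: next=.  (t=1,i=2, bit15=0)
  nb .###.: next=#  (t=0,i=1, bit14=1)
  nb .##.#: next=#  (t=5,i=13, bit13=1)
  nb .##..: next=.  (t=1,i=13, bit12=0)
  nb .#.##: next=#  (t=0,i=7, bit11=1)
  nb .#.#.: next=#  (t=0,i=5, bit10=1)
  nb .#..#: next=#  (t=1,i=10, bit9=1)
  nb .#...: next=.  (t=2,i=0, bit8=0)
  nb ..###: next=.  (t=0,i=0, bit7=0)
  nb ..##.: next=#  (t=1,i=12, bit6=1)
  nb ..#.#: next=#  (t=4,i=12, bit5=1)
  nb ..#..: next=.  (t=3,i=1, bit4=0)
  nb ...##: next=.  (t=0,i=14, bit3=0)
  nb ...#.: next=.  (t=4,i=11, bit2=0)
  nb ....#: next=#  (t=0,i=13, bit1=1)
  nb .....: next=.  (t=2,i=2, bit0=0)
  bits 01100110001000110110111001100010 = 1713598050

1713598050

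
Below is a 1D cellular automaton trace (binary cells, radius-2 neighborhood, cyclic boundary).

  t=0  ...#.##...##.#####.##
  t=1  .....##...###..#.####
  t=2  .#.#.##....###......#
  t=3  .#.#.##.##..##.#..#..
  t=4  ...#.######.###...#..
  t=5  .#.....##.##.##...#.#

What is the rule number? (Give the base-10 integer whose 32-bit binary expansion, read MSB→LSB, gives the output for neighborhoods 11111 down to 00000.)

3194056786

  nb #####: next=#  (t=0,i=15, bit31=1)
  nb ####.: next=.  (t=0,i=16, bit30=0)
  nb ###.#: next=#  (t=0,i=17, bit29=1)
  nb ###..: next=#  (t=1,i=12, bit28=1)
  nb ##.##: next=#  (t=0,i=12, bit27=1)
  nb ##.#.: next=#  (t=3,i=14, bit26=1)
  nb ##..#: next=#  (t=1,i=13, bit25=1)
  nb ##...: next=.  (t=0,i=0, bit24=0)
  nb #.###: next=.  (t=0,i=13, bit23=0)
  nb #.##.: next=#  (t=0,i=5, bit22=1)
  nb #.#.#: next=#  (t=2,i=1, bit21=1)
  nb #.#..: next=.  (t=3,i=15, bit20=0)
  nb #..##: next=.  (t=3,i=11, bit19=0)
  nb #..#.: next=.  (t=1,i=14, bit18=0)
  nb #...#: next=.  (t=0,i=1, bit17=0)
  nb #....: next=#  (t=1,i=1, bit16=1)
  nb .####: next=.  (t=0,i=14, bit15=0)
  nb .###.: next=#  (t=1,i=11, bit14=1)
  nb .##.#: next=#  (t=0,i=11, bit13=1)
  nb .##..: next=#  (t=0,i=6, bit12=1)
  nb .#.##: next=.  (t=0,i=4, bit11=0)
  nb .#.#.: next=.  (t=2,i=0, bit10=0)
  nb .#..#: next=.  (t=3,i=16, bit9=0)
  nb .#...: next=.  (t=3,i=19, bit8=0)
  nb ..###: next=.  (t=1,i=10, bit7=0)
  nb ..##.: next=#  (t=0,i=10, bit6=1)
  nb ..#.#: next=.  (t=0,i=3, bit5=0)
  nb ..#..: next=#  (t=3,i=18, bit4=1)
  nb ...##: next=.  (t=0,i=9, bit3=0)
  nb ...#.: next=.  (t=0,i=2, bit2=0)
  nb ....#: next=#  (t=1,i=3, bit1=1)
  nb .....: next=.  (t=1,i=2, bit0=0)
  bits 10111110011000010111000001010010 = 3194056786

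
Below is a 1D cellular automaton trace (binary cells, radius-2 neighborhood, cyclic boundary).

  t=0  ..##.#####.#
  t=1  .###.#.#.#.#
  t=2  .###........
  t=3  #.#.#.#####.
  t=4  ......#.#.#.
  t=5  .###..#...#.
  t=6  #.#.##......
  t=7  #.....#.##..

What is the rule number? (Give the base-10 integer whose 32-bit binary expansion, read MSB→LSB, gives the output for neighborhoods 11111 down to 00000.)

  ##### -> #   bit 31 = 1  t=0,i=7
  ####. -> .   bit 30 = 0  t=0,i=8
  ###.# -> #   bit 29 = 1  t=0,i=9
  ###.. -> .   bit 28 = 0  t=2,i=3
  ##.## -> .   bit 27 = 0  t=0,i=4
  ##.#. -> .   bit 26 = 0  t=0,i=10
  ##..# -> #   bit 25 = 1  t=5,i=4
  ##... -> #   bit 24 = 1  t=2,i=4
  #.### -> #   bit 23 = 1  t=0,i=5
  #.##. -> .   bit 22 = 0  t=6,i=4
  #.#.# -> .   bit 21 = 0  t=1,i=5
  #.#.. -> #   bit 20 = 1  t=0,i=11
  #..## -> #   bit 19 = 1  t=0,i=1
  #..#. -> #   bit 18 = 1  t=5,i=5
  #...# -> .   bit 17 = 0  t=5,i=8
  #.... -> .   bit 16 = 0  t=2,i=5
  .#### -> .   bit 15 = 0  t=0,i=6
  .###. -> #   bit 14 = 1  t=1,i=2
  .##.# -> #   bit 13 = 1  t=0,i=3
  .##.. -> .   bit 12 = 0  t=6,i=5
  .#.## -> .   bit 11 = 0  t=1,i=0
  .#.#. -> .   bit 10 = 0  t=1,i=6
  .#..# -> .   bit 9 = 0  t=0,i=0
  .#... -> .   bit 8 = 0  t=4,i=11
  ..### -> .   bit 7 = 0  t=2,i=1
  ..##. -> #   bit 6 = 1  t=0,i=2
  ..#.# -> #   bit 5 = 1  t=4,i=6
  ..#.. -> .   bit 4 = 0  t=5,i=6
  ...## -> #   bit 3 = 1  t=2,i=0
  ...#. -> .   bit 2 = 0  t=4,i=5
  ....# -> .   bit 1 = 0  t=2,i=11
  ..... -> #   bit 0 = 1  t=2,i=6
  bits 10100011100111000110000001101001 = 2744934505

2744934505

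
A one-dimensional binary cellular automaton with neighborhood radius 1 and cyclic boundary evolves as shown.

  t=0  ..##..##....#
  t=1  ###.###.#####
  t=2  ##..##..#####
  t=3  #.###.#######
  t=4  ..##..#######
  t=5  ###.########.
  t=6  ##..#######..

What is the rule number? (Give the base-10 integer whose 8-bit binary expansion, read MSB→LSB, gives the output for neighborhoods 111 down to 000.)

  ###|#  b7=1 t=1,i=0
  ##.|.  b6=0 t=0,i=3
  #.#|.  b5=0 t=1,i=3
  #..|#  b4=1 t=0,i=0
  .##|#  b3=1 t=0,i=2
  .#.|#  b2=1 t=0,i=12
  ..#|#  b1=1 t=0,i=1
  ...|#  b0=1 t=0,i=9
  bits 10011111 = 159

159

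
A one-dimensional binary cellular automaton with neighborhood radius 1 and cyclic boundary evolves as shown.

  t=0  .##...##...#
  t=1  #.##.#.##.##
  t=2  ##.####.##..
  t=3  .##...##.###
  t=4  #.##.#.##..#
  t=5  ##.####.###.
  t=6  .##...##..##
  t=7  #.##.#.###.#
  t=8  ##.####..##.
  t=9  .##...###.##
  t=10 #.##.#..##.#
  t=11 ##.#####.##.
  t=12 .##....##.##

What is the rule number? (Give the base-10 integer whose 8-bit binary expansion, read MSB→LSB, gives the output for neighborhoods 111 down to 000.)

118

  nb ###: next=.  (t=1,i=11, bit7=0)
  nb ##.: next=#  (t=0,i=2, bit6=1)
  nb #.#: next=#  (t=0,i=0, bit5=1)
  nb #..: next=#  (t=0,i=3, bit4=1)
  nb .##: next=.  (t=0,i=1, bit3=0)
  nb .#.: next=#  (t=0,i=11, bit2=1)
  nb ..#: next=#  (t=0,i=5, bit1=1)
  nb ...: next=.  (t=0,i=4, bit0=0)
  bits 01110110 = 118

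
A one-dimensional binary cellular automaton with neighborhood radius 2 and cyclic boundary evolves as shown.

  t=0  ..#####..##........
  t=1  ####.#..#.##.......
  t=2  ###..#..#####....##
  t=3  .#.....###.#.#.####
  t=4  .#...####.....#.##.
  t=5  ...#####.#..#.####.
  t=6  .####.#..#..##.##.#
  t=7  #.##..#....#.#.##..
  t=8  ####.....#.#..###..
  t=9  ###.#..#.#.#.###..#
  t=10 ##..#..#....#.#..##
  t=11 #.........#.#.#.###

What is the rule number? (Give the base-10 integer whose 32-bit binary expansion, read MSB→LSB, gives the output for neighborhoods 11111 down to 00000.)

1096480938

  ##### -> .   bit 31 = 0  t=0,i=4
  ####. -> #   bit 30 = 1  t=0,i=5
  ###.# -> .   bit 29 = 0  t=1,i=3
  ###.. -> .   bit 28 = 0  t=0,i=6
  ##.## -> .   bit 27 = 0  t=6,i=14
  ##.#. -> .   bit 26 = 0  t=1,i=4
  ##..# -> .   bit 25 = 0  t=0,i=7
  ##... -> #   bit 24 = 1  t=0,i=11
  #.### -> .   bit 23 = 0  t=3,i=15
  #.##. -> #   bit 22 = 1  t=1,i=10
  #.#.# -> .   bit 21 = 0  t=3,i=11
  #.#.. -> #   bit 20 = 1  t=1,i=5
  #..## -> #   bit 19 = 1  t=0,i=8
  #..#. -> .   bit 18 = 0  t=1,i=7
  #...# -> #   bit 17 = 1  t=4,i=3
  #.... -> .   bit 16 = 0  t=0,i=12
  .#### -> #   bit 15 = 1  t=0,i=3
  .###. -> #   bit 14 = 1  t=3,i=8
  .##.# -> #   bit 13 = 1  t=6,i=13
  .##.. -> #   bit 12 = 1  t=0,i=10
  .#.## -> #   bit 11 = 1  t=1,i=9
  .#.#. -> .   bit 10 = 0  t=3,i=12
  .#..# -> .   bit 9 = 0  t=1,i=6
  .#... -> .   bit 8 = 0  t=3,i=2
  ..### -> #   bit 7 = 1  t=0,i=2
  ..##. -> .   bit 6 = 0  t=0,i=9
  ..#.# -> #   bit 5 = 1  t=1,i=8
  ..#.. -> .   bit 4 = 0  t=2,i=5
  ...## -> #   bit 3 = 1  t=0,i=1
  ...#. -> .   bit 2 = 0  t=4,i=13
  ....# -> #   bit 1 = 1  t=0,i=0
  ..... -> .   bit 0 = 0  t=0,i=13
  bits 01000001010110101111100010101010 = 1096480938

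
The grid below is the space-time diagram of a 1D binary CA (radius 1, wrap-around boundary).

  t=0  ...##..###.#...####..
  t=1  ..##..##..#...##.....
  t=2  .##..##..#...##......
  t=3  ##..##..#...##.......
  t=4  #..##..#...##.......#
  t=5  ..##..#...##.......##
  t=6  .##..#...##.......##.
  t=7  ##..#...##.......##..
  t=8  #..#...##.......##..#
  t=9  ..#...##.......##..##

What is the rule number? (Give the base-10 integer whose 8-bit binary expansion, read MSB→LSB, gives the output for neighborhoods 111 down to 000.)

  ###|.  b7=0 t=0,i=8
  ##.|.  b6=0 t=0,i=4
  #.#|#  b5=1 t=0,i=10
  #..|.  b4=0 t=0,i=5
  .##|#  b3=1 t=0,i=3
  .#.|.  b2=0 t=0,i=11
  ..#|#  b1=1 t=0,i=2
  ...|.  b0=0 t=0,i=0
  bits 00101010 = 42

42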